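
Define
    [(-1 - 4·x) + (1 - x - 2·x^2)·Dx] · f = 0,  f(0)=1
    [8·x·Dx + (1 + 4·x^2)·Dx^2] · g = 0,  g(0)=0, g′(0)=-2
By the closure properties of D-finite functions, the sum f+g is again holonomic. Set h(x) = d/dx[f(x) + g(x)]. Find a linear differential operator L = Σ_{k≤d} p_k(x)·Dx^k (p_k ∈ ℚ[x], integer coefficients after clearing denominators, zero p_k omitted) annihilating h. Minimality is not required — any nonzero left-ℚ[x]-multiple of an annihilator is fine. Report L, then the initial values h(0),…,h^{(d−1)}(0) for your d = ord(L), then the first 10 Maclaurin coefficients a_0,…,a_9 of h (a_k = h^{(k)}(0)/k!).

f: a_k = 1, 1, 3, 5, 11, 21, 43, 85, 171, 341, …
g: a_k = 0, -2, 0, 8/3, 0, -32/5, 0, 128/7, 0, -512/9, …
Sum ⇒ L₀ = lclm(L_f,L_g) in ℚ(x)⟨Dx⟩.
h=h₀': d/dx-closure on L₀ ⇒ L.
L = (-24 + 96·x + 864·x^2 + 1536·x^3 + 3264·x^4 + 768·x^6) + (19 + 80·x + 100·x^2 + 544·x^3 + 1424·x^4 + 2368·x^5 + 192·x^6 + 768·x^7)·Dx + (-3 - 7·x - 32·x^2 + 28·x^3 - 24·x^4 + 240·x^5 + 256·x^6 + 64·x^7 + 128·x^8)·Dx^2  (order 2).
h: a_k = -1, 6, 23, 44, 73, 258, 723, 1368, 2557, 6830, …
ICs: h(0) = -1, h′(0) = 6.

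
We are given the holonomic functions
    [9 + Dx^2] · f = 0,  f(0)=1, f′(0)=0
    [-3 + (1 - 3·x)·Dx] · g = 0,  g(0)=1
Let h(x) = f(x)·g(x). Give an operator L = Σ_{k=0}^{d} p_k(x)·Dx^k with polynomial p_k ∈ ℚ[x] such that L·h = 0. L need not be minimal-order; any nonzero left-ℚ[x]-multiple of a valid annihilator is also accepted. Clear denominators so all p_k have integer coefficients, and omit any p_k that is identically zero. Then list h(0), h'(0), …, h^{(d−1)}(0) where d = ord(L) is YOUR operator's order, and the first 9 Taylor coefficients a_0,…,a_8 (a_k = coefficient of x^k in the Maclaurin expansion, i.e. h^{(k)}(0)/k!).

f: a_k = 1, 0, -9/2, 0, 27/8, 0, -81/80, 0, 729/4480, …
g: a_k = 1, 3, 9, 27, 81, 243, 729, 2187, 6561, …
Product ⇒ symmetric product L₀, ord ≤ 2.
L = (-9 + 27·x) + 6·Dx + (-1 + 3·x)·Dx^2  (order 2).
h: a_k = 1, 3, 9/2, 27/2, 351/8, 1053/8, 31509/80, 94527/80, 3176253/896, …
ICs: h(0) = 1, h′(0) = 3.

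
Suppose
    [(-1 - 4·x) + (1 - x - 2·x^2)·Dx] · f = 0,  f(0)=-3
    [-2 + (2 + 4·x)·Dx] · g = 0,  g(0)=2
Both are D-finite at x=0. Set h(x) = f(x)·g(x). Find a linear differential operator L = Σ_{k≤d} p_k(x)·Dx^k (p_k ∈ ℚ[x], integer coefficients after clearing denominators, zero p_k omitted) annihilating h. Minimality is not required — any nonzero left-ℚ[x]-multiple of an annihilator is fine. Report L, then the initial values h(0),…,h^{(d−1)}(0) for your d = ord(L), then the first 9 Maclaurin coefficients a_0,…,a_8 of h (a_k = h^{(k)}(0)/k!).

L = (2 + 5·x + 6·x^2) + (-1 - x + 4·x^2 + 4·x^3)·Dx  (order 1).
h: a_k = -6, -12, -21, -48, -345/4, -375/2, -2817/8, -1479/2, -91113/64, …
ICs: h(0) = -6.

f: a_k = -3, -3, -9, -15, -33, -63, -129, -255, -513, …
g: a_k = 2, 2, -1, 1, -5/4, 7/4, -21/8, 33/8, -429/64, …
Sym-product of L_f,L_g gives L₀ (≤ ord 1).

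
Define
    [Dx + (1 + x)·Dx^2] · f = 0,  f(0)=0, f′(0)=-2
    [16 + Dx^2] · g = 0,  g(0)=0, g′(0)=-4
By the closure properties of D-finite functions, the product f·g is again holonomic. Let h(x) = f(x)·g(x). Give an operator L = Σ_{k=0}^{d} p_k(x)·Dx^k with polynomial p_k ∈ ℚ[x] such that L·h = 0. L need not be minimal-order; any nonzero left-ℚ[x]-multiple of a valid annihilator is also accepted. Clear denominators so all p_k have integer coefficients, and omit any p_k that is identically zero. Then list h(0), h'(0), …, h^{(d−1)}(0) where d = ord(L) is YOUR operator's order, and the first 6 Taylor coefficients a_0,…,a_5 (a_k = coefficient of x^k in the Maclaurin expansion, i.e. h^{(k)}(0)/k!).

f: a_k = 0, -2, 1, -2/3, 1/2, -2/5, …
g: a_k = 0, -4, 0, 32/3, 0, -128/15, …
f·g: L₀ = L_f ⊗_s L_g, ord ≤ 2·2.
L = (15072 + 62976·x + 97024·x^2 + 65536·x^3 + 16384·x^4) + (1984 + 6080·x + 6144·x^2 + 2048·x^3)·Dx + (1950 + 8000·x + 12192·x^2 + 8192·x^3 + 2048·x^4)·Dx^2 + (124 + 380·x + 384·x^2 + 128·x^3)·Dx^3 + (63 + 254·x + 383·x^2 + 256·x^3 + 64·x^4)·Dx^4  (order 4).
h: a_k = 0, 0, 8, -4, -56/3, 26/3, …
ICs: h(0) = 0, h′(0) = 0, h′′(0) = 16, h′′′(0) = -24.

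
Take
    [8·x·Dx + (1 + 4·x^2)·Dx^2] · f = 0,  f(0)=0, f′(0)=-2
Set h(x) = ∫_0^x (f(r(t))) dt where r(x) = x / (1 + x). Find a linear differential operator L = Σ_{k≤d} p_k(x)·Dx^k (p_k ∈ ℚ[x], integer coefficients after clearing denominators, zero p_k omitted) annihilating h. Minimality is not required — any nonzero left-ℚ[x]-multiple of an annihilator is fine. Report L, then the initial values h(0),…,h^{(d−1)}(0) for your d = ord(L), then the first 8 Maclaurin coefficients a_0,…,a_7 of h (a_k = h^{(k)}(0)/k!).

f: a_k = 0, -2, 0, 8/3, 0, -32/5, 0, 128/7, …
f∘r: x↦r, Dx↦Dx/r' in L_f ⇒ L₀.
h=∫₀ˣh₀: take L = L₀·Dx.
L = (2 + 10·x)·Dx^2 + (1 + 2·x + 5·x^2)·Dx^3  (order 3).
h: a_k = 0, 0, -1, 2/3, 1/6, -6/5, 19/15, 22/21, …
ICs: h(0) = 0, h′(0) = 0, h′′(0) = -2.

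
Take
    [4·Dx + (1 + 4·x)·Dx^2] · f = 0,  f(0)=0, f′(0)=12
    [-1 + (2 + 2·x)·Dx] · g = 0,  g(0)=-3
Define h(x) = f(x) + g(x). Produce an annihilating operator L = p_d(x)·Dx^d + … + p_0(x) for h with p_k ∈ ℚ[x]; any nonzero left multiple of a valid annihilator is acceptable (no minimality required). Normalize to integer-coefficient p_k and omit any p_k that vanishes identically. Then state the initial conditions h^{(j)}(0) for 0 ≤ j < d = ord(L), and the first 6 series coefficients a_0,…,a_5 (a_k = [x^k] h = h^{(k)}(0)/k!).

f: a_k = 0, 12, -24, 64, -192, 3072/5, …
g: a_k = -3, -3/2, 3/8, -3/16, 15/128, -21/256, …
f+g: L₀ = lclm(L_f,L_g), ord ≤ 2+1.
L = (52 + 16·x)·Dx + (125 + 232·x + 80·x^2)·Dx^2 + (14 + 78·x + 96·x^2 + 32·x^3)·Dx^3  (order 3).
h: a_k = -3, 21/2, -189/8, 1021/16, -24561/128, 786327/1280, …
ICs: h(0) = -3, h′(0) = 21/2, h′′(0) = -189/4.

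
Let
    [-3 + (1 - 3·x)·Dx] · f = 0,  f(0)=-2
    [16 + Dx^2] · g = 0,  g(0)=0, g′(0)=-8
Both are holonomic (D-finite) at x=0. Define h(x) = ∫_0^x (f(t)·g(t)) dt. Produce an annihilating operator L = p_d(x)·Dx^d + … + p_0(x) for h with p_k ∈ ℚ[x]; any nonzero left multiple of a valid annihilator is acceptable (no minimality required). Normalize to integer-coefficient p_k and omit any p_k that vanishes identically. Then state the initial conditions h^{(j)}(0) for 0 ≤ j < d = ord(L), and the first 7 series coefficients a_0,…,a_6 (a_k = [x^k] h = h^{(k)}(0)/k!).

L = (-16 + 48·x)·Dx + 6·Dx^2 + (-1 + 3·x)·Dx^3  (order 3).
h: a_k = 0, 0, 8, 16, 76/3, 304/5, 7096/45, …
ICs: h(0) = 0, h′(0) = 0, h′′(0) = 16.

f: a_k = -2, -6, -18, -54, -162, -486, -1458, …
g: a_k = 0, -8, 0, 64/3, 0, -256/15, 0, …
f·g: L₀ = L_f ⊗_s L_g, ord ≤ 1·2.
∫: right-multiply L₀ by Dx.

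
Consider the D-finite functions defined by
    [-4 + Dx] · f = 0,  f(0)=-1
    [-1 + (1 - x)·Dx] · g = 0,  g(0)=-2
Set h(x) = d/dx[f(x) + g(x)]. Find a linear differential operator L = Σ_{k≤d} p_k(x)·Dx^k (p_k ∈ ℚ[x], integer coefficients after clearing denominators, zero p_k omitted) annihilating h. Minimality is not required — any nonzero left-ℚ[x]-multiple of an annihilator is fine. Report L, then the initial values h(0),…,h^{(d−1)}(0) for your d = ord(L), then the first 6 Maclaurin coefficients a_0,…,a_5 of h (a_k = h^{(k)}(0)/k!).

f: a_k = -1, -4, -8, -32/3, -32/3, -128/15, …
g: a_k = -2, -2, -2, -2, -2, -2, …
Weyl lclm of L_f,L_g ⇒ L₀ (ord ≤ 2).
h₀' ⇒ L via d/dx closure of L₀.
L = (-4 + 16·x) + (5 - 16·x + 8·x^2)·Dx + (-1 + 3·x - 2·x^2)·Dx^2  (order 2).
h: a_k = -6, -20, -38, -152/3, -158/3, -692/15, …
ICs: h(0) = -6, h′(0) = -20.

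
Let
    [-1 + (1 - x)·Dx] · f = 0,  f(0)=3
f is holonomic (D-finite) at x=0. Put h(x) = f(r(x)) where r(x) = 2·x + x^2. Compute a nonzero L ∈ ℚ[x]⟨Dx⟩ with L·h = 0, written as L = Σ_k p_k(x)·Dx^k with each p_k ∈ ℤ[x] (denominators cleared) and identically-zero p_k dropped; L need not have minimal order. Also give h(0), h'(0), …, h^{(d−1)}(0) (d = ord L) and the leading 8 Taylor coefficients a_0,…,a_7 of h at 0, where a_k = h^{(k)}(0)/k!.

L = (2 + 2·x) + (-1 + 2·x + x^2)·Dx  (order 1).
h: a_k = 3, 6, 15, 36, 87, 210, 507, 1224, …
ICs: h(0) = 3.

f: a_k = 3, 3, 3, 3, 3, 3, 3, 3, …
Substitute x→r, Dx→(1/r')Dx; clear ⇒ L₀.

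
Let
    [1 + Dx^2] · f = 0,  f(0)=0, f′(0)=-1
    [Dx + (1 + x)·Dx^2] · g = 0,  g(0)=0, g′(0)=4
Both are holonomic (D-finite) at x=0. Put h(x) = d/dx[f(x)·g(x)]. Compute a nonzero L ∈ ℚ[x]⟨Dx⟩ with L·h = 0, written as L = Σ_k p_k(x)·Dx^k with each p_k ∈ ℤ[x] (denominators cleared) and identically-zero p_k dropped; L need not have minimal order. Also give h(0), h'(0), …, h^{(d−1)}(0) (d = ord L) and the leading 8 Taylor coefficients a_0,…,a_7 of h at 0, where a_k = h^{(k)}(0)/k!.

f: a_k = 0, -1, 0, 1/6, 0, -1/120, 0, 1/5040, …
g: a_k = 0, 4, -2, 4/3, -1, 4/5, -2/3, 4/7, …
Product ⇒ symmetric product L₀, ord ≤ 4.
h₀' ⇒ L via d/dx closure of L₀.
L = (-25 - 44·x - 42·x^2 + 12·x^3 + 43·x^4 + 24·x^5 + 4·x^6) + (-24 - 32·x + 20·x^2 + 60·x^3 + 40·x^4 + 8·x^5)·Dx + (-28 - 44·x - 14·x^2 + 72·x^3 + 98·x^4 + 48·x^5 + 8·x^6)·Dx^2 + (-24 - 32·x + 20·x^2 + 60·x^3 + 40·x^4 + 8·x^5)·Dx^3 + (-3 + 28·x^2 + 60·x^3 + 55·x^4 + 24·x^5 + 4·x^6)·Dx^4  (order 4).
h: a_k = 0, -8, 6, -8/3, 10/3, -11/3, 217/60, -226/63, …
ICs: h(0) = 0, h′(0) = -8, h′′(0) = 12, h′′′(0) = -16.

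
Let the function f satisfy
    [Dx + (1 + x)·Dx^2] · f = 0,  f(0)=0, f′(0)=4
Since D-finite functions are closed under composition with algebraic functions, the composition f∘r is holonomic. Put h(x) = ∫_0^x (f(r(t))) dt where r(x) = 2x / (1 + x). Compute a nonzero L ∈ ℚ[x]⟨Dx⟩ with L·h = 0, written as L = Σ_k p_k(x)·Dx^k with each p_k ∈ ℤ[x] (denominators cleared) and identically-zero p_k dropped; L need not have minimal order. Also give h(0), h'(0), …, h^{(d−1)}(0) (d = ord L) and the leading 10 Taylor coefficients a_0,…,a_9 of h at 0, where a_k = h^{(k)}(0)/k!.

L = (4 + 6·x)·Dx^2 + (1 + 4·x + 3·x^2)·Dx^3  (order 3).
h: a_k = 0, 0, 4, -16/3, 26/3, -16, 484/15, -208/3, 1093/7, -3280/9, …
ICs: h(0) = 0, h′(0) = 0, h′′(0) = 8.

f: a_k = 0, 4, -2, 4/3, -1, 4/5, -2/3, 4/7, -1/2, 4/9, …
f∘r: x↦r, Dx↦Dx/r' in L_f ⇒ L₀.
h=∫h₀ ⇒ L = L₀·Dx.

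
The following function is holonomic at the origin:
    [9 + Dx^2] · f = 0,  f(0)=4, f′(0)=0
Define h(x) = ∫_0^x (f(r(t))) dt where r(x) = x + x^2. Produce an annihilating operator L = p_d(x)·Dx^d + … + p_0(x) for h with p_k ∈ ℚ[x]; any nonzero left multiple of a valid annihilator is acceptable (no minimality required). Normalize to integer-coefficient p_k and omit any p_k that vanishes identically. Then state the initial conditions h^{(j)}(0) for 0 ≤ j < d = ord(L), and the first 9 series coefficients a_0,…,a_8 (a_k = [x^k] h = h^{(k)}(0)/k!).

f: a_k = 4, 0, -18, 0, 27/2, 0, -81/20, 0, 729/1120, …
Change of var in L_f (x↦r) gives L₀.
∫: right-multiply L₀ by Dx.
L = (9 + 54·x + 108·x^2 + 72·x^3)·Dx - 2·Dx^2 + (1 + 2·x)·Dx^3  (order 3).
h: a_k = 0, 4, 0, -6, -9, -9/10, 9, 1539/140, 297/80, …
ICs: h(0) = 0, h′(0) = 4, h′′(0) = 0.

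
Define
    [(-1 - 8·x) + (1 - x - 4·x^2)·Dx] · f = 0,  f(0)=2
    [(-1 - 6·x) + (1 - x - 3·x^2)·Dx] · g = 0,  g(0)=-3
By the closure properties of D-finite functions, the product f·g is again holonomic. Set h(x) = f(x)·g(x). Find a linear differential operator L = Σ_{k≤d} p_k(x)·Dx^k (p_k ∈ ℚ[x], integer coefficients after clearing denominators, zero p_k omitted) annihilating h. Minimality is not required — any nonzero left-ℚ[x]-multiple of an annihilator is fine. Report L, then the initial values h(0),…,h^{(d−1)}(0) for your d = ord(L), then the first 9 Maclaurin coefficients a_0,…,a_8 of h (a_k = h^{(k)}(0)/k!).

f: a_k = 2, 2, 10, 18, 58, 130, 362, 882, 2330, …
g: a_k = -3, -3, -12, -21, -57, -120, -291, -651, -1524, …
h₀=f·g: eliminate ⇒ L₀, order ≤ 1·1.
L = (-2 - 12·x + 21·x^2 + 48·x^3) + (1 - 2·x - 6·x^2 + 7·x^3 + 12·x^4)·Dx  (order 1).
h: a_k = -6, -12, -60, -150, -504, -1344, -3942, -10620, -29436, …
ICs: h(0) = -6.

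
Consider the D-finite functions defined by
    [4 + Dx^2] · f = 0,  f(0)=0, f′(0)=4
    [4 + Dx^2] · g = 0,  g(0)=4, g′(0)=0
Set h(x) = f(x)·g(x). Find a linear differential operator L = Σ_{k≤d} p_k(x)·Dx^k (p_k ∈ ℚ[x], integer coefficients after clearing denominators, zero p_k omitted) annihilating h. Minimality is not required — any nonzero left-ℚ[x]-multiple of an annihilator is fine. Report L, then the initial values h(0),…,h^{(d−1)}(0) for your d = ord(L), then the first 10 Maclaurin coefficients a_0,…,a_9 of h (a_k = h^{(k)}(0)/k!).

f: a_k = 0, 4, 0, -8/3, 0, 8/15, 0, -16/315, 0, 8/2835, …
g: a_k = 4, 0, -8, 0, 8/3, 0, -16/45, 0, 8/315, 0, …
f·g: L₀ = L_f ⊗_s L_g, ord ≤ 2·2.
L = 16·Dx + Dx^3  (order 3).
h: a_k = 0, 16, 0, -128/3, 0, 512/15, 0, -4096/315, 0, 8192/2835, …
ICs: h(0) = 0, h′(0) = 16, h′′(0) = 0.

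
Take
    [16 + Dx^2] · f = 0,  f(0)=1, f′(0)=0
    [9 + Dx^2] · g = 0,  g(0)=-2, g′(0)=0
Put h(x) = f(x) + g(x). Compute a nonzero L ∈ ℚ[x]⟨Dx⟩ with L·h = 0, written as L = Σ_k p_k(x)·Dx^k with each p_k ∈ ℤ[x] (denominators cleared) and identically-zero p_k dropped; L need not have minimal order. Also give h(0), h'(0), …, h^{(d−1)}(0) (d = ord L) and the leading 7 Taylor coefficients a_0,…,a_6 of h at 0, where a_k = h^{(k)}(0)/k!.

L = 144 + 25·Dx^2 + Dx^4  (order 4).
h: a_k = -1, 0, 1, 0, 47/12, 0, -1319/360, …
ICs: h(0) = -1, h′(0) = 0, h′′(0) = 2, h′′′(0) = 0.

f: a_k = 1, 0, -8, 0, 32/3, 0, -256/45, …
g: a_k = -2, 0, 9, 0, -27/4, 0, 81/40, …
Sum ⇒ L₀ = lclm(L_f,L_g) in ℚ(x)⟨Dx⟩.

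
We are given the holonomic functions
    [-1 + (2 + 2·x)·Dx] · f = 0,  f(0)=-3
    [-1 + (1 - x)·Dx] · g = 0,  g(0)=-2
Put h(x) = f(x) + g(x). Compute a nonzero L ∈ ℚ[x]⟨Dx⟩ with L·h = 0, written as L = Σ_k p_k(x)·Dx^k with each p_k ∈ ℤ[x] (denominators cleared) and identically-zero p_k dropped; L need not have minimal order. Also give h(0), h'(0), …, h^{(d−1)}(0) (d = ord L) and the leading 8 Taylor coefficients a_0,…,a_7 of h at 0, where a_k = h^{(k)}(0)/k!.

L = (5 + 3·x) + (-9 - 14·x - 9·x^2)·Dx + (2 + 6·x - 2·x^2 - 6·x^3)·Dx^2  (order 2).
h: a_k = -5, -7/2, -13/8, -35/16, -241/128, -533/256, -1985/1024, -4195/2048, …
ICs: h(0) = -5, h′(0) = -7/2.

f: a_k = -3, -3/2, 3/8, -3/16, 15/128, -21/256, 63/1024, -99/2048, …
g: a_k = -2, -2, -2, -2, -2, -2, -2, -2, …
h₀=f+g: left-lcm gives L₀, ord ≤ 2.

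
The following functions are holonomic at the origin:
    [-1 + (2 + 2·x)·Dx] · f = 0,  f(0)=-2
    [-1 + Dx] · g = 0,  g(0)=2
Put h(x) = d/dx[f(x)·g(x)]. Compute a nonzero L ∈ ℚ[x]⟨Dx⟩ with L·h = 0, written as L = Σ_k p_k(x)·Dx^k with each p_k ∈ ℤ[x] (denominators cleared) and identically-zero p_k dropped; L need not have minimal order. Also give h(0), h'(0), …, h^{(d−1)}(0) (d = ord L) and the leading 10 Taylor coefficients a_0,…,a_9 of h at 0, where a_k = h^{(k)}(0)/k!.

L = (7 + 12·x + 4·x^2) + (-6 - 10·x - 4·x^2)·Dx  (order 1).
h: a_k = -6, -7, -17/4, -11/8, -107/192, 89/1920, -1123/7680, 39551/322560, -88853/737280, 3584467/30965760, …
ICs: h(0) = -6.

f: a_k = -2, -1, 1/4, -1/8, 5/64, -7/128, 21/512, -33/1024, 429/16384, -715/32768, …
g: a_k = 2, 2, 1, 1/3, 1/12, 1/60, 1/360, 1/2520, 1/20160, 1/181440, …
f·g: L₀ = L_f ⊗_s L_g, ord ≤ 1·1.
h₀' ⇒ L via d/dx closure of L₀.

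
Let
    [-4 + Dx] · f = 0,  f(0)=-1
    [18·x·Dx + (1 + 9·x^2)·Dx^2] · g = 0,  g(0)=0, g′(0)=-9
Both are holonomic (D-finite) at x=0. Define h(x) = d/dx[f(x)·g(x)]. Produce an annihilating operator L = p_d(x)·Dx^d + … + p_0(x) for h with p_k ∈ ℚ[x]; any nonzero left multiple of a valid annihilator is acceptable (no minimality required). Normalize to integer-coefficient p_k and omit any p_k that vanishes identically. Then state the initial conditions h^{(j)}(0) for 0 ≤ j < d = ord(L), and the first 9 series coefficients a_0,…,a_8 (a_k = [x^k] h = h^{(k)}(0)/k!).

L = (-4 - 288·x + 1548·x^2 - 2592·x^3 + 2592·x^4) + (-7 + 108·x - 531·x^2 + 972·x^3 - 1296·x^4)·Dx + (2 - 9·x + 36·x^2 - 81·x^3 + 162·x^4)·Dx^2  (order 2).
h: a_k = 9, 72, 135, -48, 129, 2232, -269/5, -670624/35, 150867/35, …
ICs: h(0) = 9, h′(0) = 72.

f: a_k = -1, -4, -8, -32/3, -32/3, -128/15, -256/45, -1024/315, -512/315, …
g: a_k = 0, -9, 0, 27, 0, -729/5, 0, 6561/7, 0, …
L₀ := L_f ⊗_s L_g (sym. prod.), ord ≤ 2.
h₀' ⇒ L via d/dx closure of L₀.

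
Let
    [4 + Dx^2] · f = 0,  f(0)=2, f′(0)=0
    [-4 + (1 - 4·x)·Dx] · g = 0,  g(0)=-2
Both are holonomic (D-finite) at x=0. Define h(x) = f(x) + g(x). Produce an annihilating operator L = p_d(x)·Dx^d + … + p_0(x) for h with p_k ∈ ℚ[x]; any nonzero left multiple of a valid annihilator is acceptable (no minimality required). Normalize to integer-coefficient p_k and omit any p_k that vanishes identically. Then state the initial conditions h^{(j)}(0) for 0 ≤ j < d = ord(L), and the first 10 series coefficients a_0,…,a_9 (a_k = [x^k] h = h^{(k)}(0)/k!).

L = (-400 + 128·x - 256·x^2) + (36 - 176·x + 192·x^2 - 256·x^3)·Dx + (-100 + 32·x - 64·x^2)·Dx^2 + (9 - 44·x + 48·x^2 - 64·x^3)·Dx^3  (order 3).
h: a_k = 0, -8, -36, -128, -1532/3, -2048, -368648/45, -32768, -41287676/315, -524288, …
ICs: h(0) = 0, h′(0) = -8, h′′(0) = -72.

f: a_k = 2, 0, -4, 0, 4/3, 0, -8/45, 0, 4/315, 0, …
g: a_k = -2, -8, -32, -128, -512, -2048, -8192, -32768, -131072, -524288, …
Sum ⇒ L₀ = lclm(L_f,L_g) in ℚ(x)⟨Dx⟩.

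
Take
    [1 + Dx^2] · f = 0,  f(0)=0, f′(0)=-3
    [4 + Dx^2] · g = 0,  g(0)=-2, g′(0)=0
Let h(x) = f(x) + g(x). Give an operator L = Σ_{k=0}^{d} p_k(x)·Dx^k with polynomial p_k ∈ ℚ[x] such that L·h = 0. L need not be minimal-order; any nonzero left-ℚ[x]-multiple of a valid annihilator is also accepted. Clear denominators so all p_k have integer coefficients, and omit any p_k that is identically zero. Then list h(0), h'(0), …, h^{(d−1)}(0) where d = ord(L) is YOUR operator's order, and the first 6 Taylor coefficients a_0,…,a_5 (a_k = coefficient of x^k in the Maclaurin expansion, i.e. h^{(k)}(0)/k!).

f: a_k = 0, -3, 0, 1/2, 0, -1/40, …
g: a_k = -2, 0, 4, 0, -4/3, 0, …
h₀=f+g: left-lcm gives L₀, ord ≤ 4.
L = 4 + 5·Dx^2 + Dx^4  (order 4).
h: a_k = -2, -3, 4, 1/2, -4/3, -1/40, …
ICs: h(0) = -2, h′(0) = -3, h′′(0) = 8, h′′′(0) = 3.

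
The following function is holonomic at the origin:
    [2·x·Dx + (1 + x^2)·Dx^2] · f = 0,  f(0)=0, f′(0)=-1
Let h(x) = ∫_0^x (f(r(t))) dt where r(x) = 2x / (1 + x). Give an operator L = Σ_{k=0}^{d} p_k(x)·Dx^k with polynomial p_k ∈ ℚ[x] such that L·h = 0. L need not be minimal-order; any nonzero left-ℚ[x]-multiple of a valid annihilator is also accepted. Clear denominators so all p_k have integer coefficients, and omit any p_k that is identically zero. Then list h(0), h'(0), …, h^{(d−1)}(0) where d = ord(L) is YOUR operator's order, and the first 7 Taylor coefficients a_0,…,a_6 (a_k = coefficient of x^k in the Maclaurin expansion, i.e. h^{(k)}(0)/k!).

f: a_k = 0, -1, 0, 1/3, 0, -1/5, 0, …
f∘r: x↦r, Dx↦Dx/r' in L_f ⇒ L₀.
h=∫₀ˣh₀: take L = L₀·Dx.
L = (2 + 10·x)·Dx^2 + (1 + 2·x + 5·x^2)·Dx^3  (order 3).
h: a_k = 0, 0, -1, 2/3, 1/6, -6/5, 19/15, …
ICs: h(0) = 0, h′(0) = 0, h′′(0) = -2.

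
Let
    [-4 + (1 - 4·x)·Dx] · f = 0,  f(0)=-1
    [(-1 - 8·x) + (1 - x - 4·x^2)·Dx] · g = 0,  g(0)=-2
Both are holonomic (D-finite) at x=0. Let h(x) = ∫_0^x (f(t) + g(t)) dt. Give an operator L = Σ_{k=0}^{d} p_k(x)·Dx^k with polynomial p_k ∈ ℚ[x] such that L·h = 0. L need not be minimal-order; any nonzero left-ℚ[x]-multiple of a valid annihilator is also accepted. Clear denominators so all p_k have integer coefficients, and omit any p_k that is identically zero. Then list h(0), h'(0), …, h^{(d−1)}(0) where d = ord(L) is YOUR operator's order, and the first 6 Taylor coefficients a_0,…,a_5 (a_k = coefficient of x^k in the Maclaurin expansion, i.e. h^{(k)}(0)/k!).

L = (8 - 288·x + 384·x^2 - 512·x^3)·Dx + (22 - 8·x - 288·x^2 + 640·x^3 - 1024·x^4)·Dx^2 + (-3 + 23·x - 56·x^2 + 32·x^3 + 128·x^4 - 256·x^5)·Dx^3  (order 3).
h: a_k = 0, -3, -3, -26/3, -41/2, -314/5, …
ICs: h(0) = 0, h′(0) = -3, h′′(0) = -6.

f: a_k = -1, -4, -16, -64, -256, -1024, …
g: a_k = -2, -2, -10, -18, -58, -130, …
Weyl lclm of L_f,L_g ⇒ L₀ (ord ≤ 2).
Integrate: L := L₀·Dx.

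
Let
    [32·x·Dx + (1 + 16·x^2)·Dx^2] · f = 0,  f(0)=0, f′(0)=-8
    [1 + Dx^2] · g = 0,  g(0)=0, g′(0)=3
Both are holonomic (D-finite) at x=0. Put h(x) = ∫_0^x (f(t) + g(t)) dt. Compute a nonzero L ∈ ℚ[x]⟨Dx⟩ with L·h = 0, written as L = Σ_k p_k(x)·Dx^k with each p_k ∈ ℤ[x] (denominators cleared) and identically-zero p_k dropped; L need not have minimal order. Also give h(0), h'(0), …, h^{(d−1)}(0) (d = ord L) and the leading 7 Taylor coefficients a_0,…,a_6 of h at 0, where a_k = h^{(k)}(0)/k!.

L = (-6112·x + 99328·x^3 + 8192·x^5)·Dx^2 + (-31 + 1072·x^2 + 25344·x^4 + 4096·x^6)·Dx^3 + (-6112·x + 99328·x^3 + 8192·x^5)·Dx^4 + (-31 + 1072·x^2 + 25344·x^4 + 4096·x^6)·Dx^5  (order 5).
h: a_k = 0, 0, -5/2, 0, 253/24, 0, -5461/80, …
ICs: h(0) = 0, h′(0) = 0, h′′(0) = -5, h′′′(0) = 0, h′′′′(0) = 253.

f: a_k = 0, -8, 0, 128/3, 0, -2048/5, 0, …
g: a_k = 0, 3, 0, -1/2, 0, 1/40, 0, …
Sum ⇒ L₀ = lclm(L_f,L_g) in ℚ(x)⟨Dx⟩.
h=∫h₀ ⇒ L = L₀·Dx.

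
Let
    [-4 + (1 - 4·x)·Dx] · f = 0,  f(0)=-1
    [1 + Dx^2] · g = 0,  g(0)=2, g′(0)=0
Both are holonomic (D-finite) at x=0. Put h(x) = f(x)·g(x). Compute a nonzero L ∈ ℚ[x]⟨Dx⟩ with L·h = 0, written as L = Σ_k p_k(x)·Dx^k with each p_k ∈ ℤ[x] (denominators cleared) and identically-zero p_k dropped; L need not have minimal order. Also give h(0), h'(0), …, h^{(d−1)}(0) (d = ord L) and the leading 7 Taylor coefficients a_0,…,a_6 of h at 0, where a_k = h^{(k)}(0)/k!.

L = (-1 + 4·x) + 8·Dx + (-1 + 4·x)·Dx^2  (order 2).
h: a_k = -2, -8, -31, -124, -5953/12, -5953/3, -2857439/360, …
ICs: h(0) = -2, h′(0) = -8.

f: a_k = -1, -4, -16, -64, -256, -1024, -4096, …
g: a_k = 2, 0, -1, 0, 1/12, 0, -1/360, …
f·g: L₀ = L_f ⊗_s L_g, ord ≤ 1·2.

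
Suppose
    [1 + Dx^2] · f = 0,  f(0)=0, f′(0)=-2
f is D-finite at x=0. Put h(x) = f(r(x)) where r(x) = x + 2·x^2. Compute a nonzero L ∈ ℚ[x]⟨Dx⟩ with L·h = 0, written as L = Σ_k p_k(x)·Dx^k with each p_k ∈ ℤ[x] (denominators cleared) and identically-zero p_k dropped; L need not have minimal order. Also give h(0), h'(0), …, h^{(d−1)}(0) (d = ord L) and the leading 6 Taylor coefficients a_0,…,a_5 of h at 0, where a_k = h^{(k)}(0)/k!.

f: a_k = 0, -2, 0, 1/3, 0, -1/60, …
h₀=f(r): pull back L_f along r ⇒ L₀.
L = (1 + 12·x + 48·x^2 + 64·x^3) - 4·Dx + (1 + 4·x)·Dx^2  (order 2).
h: a_k = 0, -2, -4, 1/3, 2, 239/60, …
ICs: h(0) = 0, h′(0) = -2.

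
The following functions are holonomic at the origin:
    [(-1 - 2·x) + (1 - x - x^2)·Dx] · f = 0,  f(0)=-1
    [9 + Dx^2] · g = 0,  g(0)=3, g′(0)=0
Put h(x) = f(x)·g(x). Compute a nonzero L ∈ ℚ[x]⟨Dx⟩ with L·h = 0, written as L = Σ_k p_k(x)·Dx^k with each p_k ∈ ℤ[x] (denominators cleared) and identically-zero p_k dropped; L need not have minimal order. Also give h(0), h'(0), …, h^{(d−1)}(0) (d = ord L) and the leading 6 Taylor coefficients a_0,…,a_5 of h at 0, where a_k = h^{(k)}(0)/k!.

f: a_k = -1, -1, -2, -3, -5, -8, …
g: a_k = 3, 0, -27/2, 0, 81/8, 0, …
Sym-product of L_f,L_g gives L₀ (≤ ord 2).
L = (-7 + 9·x + 9·x^2) + (2 + 4·x)·Dx + (-1 + x + x^2)·Dx^2  (order 2).
h: a_k = -3, -3, 15/2, 9/2, 15/8, 51/8, …
ICs: h(0) = -3, h′(0) = -3.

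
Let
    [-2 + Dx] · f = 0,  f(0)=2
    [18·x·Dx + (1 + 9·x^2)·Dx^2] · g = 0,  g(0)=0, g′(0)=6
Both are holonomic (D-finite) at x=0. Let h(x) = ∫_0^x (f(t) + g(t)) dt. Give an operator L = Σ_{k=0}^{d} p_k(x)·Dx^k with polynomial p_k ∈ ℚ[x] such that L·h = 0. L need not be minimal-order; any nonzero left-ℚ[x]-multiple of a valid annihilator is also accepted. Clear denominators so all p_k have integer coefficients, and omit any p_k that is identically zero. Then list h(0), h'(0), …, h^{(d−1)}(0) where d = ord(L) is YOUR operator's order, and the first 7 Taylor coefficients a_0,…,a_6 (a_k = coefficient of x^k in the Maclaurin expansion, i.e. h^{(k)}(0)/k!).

L = (18 - 36·x - 486·x^2 - 324·x^3)·Dx^2 + (-11 + 207·x^2 - 162·x^4)·Dx^3 + (1 + 9·x + 18·x^2 + 81·x^3 + 81·x^4)·Dx^4  (order 4).
h: a_k = 0, 2, 5, 4/3, -23/6, 4/15, 733/45, …
ICs: h(0) = 0, h′(0) = 2, h′′(0) = 10, h′′′(0) = 8.

f: a_k = 2, 4, 4, 8/3, 4/3, 8/15, 8/45, …
g: a_k = 0, 6, 0, -18, 0, 486/5, 0, …
L₀ := lclm(L_f,L_g); ord L₀ ≤ 1+2.
h=∫h₀ ⇒ L = L₀·Dx.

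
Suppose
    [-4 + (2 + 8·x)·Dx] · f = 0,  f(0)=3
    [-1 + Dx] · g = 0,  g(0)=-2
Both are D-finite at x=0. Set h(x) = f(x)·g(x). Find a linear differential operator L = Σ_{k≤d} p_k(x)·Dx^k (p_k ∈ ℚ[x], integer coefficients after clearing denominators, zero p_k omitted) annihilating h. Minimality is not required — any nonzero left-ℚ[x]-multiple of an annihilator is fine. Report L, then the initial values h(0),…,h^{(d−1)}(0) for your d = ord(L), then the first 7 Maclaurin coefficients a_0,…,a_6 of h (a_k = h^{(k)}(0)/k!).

f: a_k = 3, 6, -6, 12, -30, 84, -252, …
g: a_k = -2, -2, -1, -1/3, -1/12, -1/60, -1/360, …
h₀=f·g: eliminate ⇒ L₀, order ≤ 1·1.
L = (-3 - 4·x) + (1 + 4·x)·Dx  (order 1).
h: a_k = -6, -18, -3, -19, 159/4, -2371/20, 43487/120, …
ICs: h(0) = -6.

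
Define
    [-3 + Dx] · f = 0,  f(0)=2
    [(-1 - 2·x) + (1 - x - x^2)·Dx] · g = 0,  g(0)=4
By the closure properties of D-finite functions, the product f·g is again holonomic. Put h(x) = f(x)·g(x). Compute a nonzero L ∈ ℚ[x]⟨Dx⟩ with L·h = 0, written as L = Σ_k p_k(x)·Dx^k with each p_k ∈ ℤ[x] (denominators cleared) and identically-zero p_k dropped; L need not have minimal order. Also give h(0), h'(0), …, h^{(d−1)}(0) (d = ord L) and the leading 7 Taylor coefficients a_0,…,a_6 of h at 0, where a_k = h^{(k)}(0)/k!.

L = (4 - x - 3·x^2) + (-1 + x + x^2)·Dx  (order 1).
h: a_k = 8, 32, 76, 144, 247, 2036/5, 6623/10, …
ICs: h(0) = 8.

f: a_k = 2, 6, 9, 9, 27/4, 81/20, 81/40, …
g: a_k = 4, 4, 8, 12, 20, 32, 52, …
h₀=f·g: eliminate ⇒ L₀, order ≤ 1·1.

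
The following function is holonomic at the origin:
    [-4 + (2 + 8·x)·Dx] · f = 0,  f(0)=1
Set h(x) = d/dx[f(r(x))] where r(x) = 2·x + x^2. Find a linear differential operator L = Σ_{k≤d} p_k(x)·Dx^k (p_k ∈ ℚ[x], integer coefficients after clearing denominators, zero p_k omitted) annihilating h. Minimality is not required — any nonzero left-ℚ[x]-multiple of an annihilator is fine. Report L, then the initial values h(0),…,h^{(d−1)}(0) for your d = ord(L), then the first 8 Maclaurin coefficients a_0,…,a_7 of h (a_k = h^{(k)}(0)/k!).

L = -3 + (-1 - 9·x - 12·x^2 - 4·x^3)·Dx  (order 1).
h: a_k = 4, -12, 72, -456, 3000, -20232, 138768, -963408, …
ICs: h(0) = 4.

f: a_k = 1, 2, -2, 4, -10, 28, -84, 264, …
Change of var in L_f (x↦r) gives L₀.
h₀' ⇒ L via d/dx closure of L₀.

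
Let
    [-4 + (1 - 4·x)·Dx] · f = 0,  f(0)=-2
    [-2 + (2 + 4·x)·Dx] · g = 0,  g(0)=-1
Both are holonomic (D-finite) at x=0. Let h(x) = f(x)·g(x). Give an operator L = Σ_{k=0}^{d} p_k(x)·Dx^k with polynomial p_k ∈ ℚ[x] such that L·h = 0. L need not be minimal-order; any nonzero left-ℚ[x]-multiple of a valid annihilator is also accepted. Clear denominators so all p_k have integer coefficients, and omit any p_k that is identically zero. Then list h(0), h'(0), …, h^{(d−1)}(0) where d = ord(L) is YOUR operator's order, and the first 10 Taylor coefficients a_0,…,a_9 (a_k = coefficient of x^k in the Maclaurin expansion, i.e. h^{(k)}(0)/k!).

L = (5 + 4·x) + (-1 + 2·x + 8·x^2)·Dx  (order 1).
h: a_k = 2, 10, 39, 157, 2507/4, 10035/4, 80259/8, 321069/8, 10273779/64, 41095831/64, …
ICs: h(0) = 2.

f: a_k = -2, -8, -32, -128, -512, -2048, -8192, -32768, -131072, -524288, …
g: a_k = -1, -1, 1/2, -1/2, 5/8, -7/8, 21/16, -33/16, 429/128, -715/128, …
L₀ := L_f ⊗_s L_g (sym. prod.), ord ≤ 1.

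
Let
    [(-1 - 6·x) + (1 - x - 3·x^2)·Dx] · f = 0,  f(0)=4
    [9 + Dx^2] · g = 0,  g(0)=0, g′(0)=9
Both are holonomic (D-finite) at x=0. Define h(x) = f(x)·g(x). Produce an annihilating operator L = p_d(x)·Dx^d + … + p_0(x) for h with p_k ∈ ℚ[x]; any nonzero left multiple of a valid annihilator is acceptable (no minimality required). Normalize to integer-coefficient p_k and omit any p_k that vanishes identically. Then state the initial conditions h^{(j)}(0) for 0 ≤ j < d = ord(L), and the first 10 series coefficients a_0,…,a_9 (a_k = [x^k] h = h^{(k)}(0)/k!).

L = (-3 + 9·x + 27·x^2) + (2 + 12·x)·Dx + (-1 + x + 3·x^2)·Dx^2  (order 2).
h: a_k = 0, 36, 36, 90, 198, 4923/10, 10863/10, 358119/140, 162873/28, 3022101/224, …
ICs: h(0) = 0, h′(0) = 36.

f: a_k = 4, 4, 16, 28, 76, 160, 388, 868, 2032, 4636, …
g: a_k = 0, 9, 0, -27/2, 0, 243/40, 0, -729/560, 0, 729/4480, …
L₀ := L_f ⊗_s L_g (sym. prod.), ord ≤ 2.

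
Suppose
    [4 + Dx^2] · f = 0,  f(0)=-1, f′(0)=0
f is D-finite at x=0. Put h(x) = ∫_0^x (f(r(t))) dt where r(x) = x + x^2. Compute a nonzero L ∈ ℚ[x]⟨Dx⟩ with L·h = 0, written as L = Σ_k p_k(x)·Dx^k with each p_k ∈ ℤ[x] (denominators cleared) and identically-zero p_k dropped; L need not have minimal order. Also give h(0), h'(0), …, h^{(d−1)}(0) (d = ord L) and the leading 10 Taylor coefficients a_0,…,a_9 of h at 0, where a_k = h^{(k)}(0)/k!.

L = (4 + 24·x + 48·x^2 + 32·x^3)·Dx - 2·Dx^2 + (1 + 2·x)·Dx^3  (order 3).
h: a_k = 0, -1, 0, 2/3, 1, 4/15, -4/9, -176/315, -4/15, 208/2835, …
ICs: h(0) = 0, h′(0) = -1, h′′(0) = 0.

f: a_k = -1, 0, 2, 0, -2/3, 0, 4/45, 0, -2/315, 0, …
L₀ from L_f via x↦r, Dx↦r'^{-1}Dx.
Integrate: L := L₀·Dx.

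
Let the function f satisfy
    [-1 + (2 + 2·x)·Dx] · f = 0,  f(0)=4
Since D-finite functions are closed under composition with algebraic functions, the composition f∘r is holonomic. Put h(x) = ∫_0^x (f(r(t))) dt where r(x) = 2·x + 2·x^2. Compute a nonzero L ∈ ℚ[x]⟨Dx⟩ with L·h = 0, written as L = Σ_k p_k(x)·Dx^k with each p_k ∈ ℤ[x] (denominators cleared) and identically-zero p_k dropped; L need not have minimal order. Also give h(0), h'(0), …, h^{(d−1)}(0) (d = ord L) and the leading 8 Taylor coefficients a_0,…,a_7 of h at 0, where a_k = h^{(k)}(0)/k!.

f: a_k = 4, 2, -1/2, 1/4, -5/32, 7/64, -21/256, 33/512, …
L₀ from L_f via x↦r, Dx↦r'^{-1}Dx.
∫: right-multiply L₀ by Dx.
L = (-1 - 2·x)·Dx + (1 + 2·x + 2·x^2)·Dx^2  (order 2).
h: a_k = 0, 4, 2, 2/3, -1/2, 3/10, -1/12, -3/28, …
ICs: h(0) = 0, h′(0) = 4.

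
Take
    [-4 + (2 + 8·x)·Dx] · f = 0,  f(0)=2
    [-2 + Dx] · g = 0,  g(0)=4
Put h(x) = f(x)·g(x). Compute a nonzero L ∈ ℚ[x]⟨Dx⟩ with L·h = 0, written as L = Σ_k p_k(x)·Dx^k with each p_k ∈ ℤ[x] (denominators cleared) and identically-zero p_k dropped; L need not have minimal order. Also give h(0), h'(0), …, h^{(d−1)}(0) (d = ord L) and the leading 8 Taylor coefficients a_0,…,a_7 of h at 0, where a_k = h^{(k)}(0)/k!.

L = (-4 - 8·x) + (1 + 4·x)·Dx  (order 1).
h: a_k = 8, 32, 32, 128/3, -64/3, 1792/15, -15616/45, 355328/315, …
ICs: h(0) = 8.

f: a_k = 2, 4, -4, 8, -20, 56, -168, 528, …
g: a_k = 4, 8, 8, 16/3, 8/3, 16/15, 16/45, 32/315, …
Product ⇒ symmetric product L₀, ord ≤ 1.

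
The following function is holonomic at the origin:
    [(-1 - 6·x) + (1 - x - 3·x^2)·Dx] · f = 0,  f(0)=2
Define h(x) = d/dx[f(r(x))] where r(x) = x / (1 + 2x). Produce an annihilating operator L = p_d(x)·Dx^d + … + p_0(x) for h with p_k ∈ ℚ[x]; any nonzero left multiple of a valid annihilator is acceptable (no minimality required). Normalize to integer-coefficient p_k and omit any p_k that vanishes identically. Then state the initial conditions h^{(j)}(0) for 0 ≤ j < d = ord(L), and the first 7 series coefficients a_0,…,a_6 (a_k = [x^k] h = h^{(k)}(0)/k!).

f: a_k = 2, 2, 8, 14, 38, 80, 194, …
f∘r: x↦r, Dx↦Dx/r' in L_f ⇒ L₀.
Differentiate: ansatz ord ≤ ord L₀ ⇒ L.
L = (4 + 6·x + 30·x^2 + 32·x^3) + (-1 - 13·x - 45·x^2 - 38·x^3 + 16·x^4)·Dx  (order 1).
h: a_k = 2, 8, -30, 136, -560, 2220, -8554, …
ICs: h(0) = 2.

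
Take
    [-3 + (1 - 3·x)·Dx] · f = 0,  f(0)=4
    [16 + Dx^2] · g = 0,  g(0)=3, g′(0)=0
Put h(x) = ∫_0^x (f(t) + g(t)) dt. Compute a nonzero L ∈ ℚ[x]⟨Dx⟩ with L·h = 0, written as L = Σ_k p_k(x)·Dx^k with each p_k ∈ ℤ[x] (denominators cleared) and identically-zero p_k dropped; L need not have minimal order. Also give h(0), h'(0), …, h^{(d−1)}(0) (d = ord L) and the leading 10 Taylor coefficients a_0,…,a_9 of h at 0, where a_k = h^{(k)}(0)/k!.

L = (1680 - 2304·x + 3456·x^2)·Dx + (-272 + 1584·x - 3456·x^2 + 3456·x^3)·Dx^2 + (105 - 144·x + 216·x^2)·Dx^3 + (-17 + 99·x - 216·x^2 + 216·x^3)·Dx^4  (order 4).
h: a_k = 0, 7, 6, 4, 27, 356/5, 162, 6212/15, 2187/2, 2756132/945, …
ICs: h(0) = 0, h′(0) = 7, h′′(0) = 12, h′′′(0) = 24.

f: a_k = 4, 12, 36, 108, 324, 972, 2916, 8748, 26244, 78732, …
g: a_k = 3, 0, -24, 0, 32, 0, -256/15, 0, 512/105, 0, …
Sum ⇒ L₀ = lclm(L_f,L_g) in ℚ(x)⟨Dx⟩.
∫: right-multiply L₀ by Dx.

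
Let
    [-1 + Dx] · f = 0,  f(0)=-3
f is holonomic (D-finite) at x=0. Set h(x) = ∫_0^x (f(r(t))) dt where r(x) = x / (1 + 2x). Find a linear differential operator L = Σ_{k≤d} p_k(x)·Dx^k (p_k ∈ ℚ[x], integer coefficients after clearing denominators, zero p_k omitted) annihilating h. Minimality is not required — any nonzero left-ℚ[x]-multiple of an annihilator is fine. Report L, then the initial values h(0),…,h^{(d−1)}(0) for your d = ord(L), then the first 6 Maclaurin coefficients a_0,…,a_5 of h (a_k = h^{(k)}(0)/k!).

f: a_k = -3, -3, -3/2, -1/2, -1/8, -1/40, …
f∘r: x↦r, Dx↦Dx/r' in L_f ⇒ L₀.
h=∫h₀ ⇒ L = L₀·Dx.
L = -Dx + (1 + 4·x + 4·x^2)·Dx^2  (order 2).
h: a_k = 0, -3, -3/2, 3/2, -13/8, 71/40, …
ICs: h(0) = 0, h′(0) = -3.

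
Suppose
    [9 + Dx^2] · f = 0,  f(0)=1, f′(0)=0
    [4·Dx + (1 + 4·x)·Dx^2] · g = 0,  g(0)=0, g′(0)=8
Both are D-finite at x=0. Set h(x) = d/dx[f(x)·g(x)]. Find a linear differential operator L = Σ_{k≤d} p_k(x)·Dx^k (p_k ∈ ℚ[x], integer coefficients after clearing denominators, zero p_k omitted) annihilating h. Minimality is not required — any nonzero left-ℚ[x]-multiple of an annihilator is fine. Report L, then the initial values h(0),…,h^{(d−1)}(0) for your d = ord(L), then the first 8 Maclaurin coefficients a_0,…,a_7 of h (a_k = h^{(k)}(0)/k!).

f: a_k = 1, 0, -9/2, 0, 27/8, 0, -81/80, 0, …
g: a_k = 0, 8, -16, 128/3, -128, 2048/5, -4096/3, 32768/7, …
L₀ := L_f ⊗_s L_g (sym. prod.), ord ≤ 4.
h=h₀': d/dx-closure on L₀ ⇒ L.
L = (-153603 - 635688·x - 3184272·x^2 - 4292352·x^3 + 12503808·x^4 + 40310784·x^5 + 26873856·x^6) + (-47736 - 304992·x - 311040·x^2 + 2073600·x^3 + 7464960·x^4 + 5971968·x^5)·Dx + (-19110 - 88272·x - 352800·x^2 + 41472·x^3 + 3773952·x^4 + 8957952·x^5 + 5971968·x^6)·Dx^2 + (-5304 - 33888·x - 34560·x^2 + 230400·x^3 + 829440·x^4 + 663552·x^5)·Dx^3 + (-227 - 1960·x + 112·x^2 + 57600·x^3 + 264960·x^4 + 497664·x^5 + 331776·x^6)·Dx^4  (order 4).
h: a_k = 8, -32, 20, -224, 1223, -5060, 208169/10, -426232/5, …
ICs: h(0) = 8, h′(0) = -32, h′′(0) = 40, h′′′(0) = -1344.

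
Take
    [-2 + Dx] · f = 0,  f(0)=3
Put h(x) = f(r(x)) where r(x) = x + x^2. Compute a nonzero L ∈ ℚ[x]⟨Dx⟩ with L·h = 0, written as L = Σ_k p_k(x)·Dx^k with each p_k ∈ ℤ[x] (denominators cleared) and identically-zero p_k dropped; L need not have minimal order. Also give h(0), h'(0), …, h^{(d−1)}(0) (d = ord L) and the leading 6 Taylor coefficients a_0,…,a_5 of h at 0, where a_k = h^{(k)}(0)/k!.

L = (-2 - 4·x) + Dx  (order 1).
h: a_k = 3, 6, 12, 16, 20, 104/5, …
ICs: h(0) = 3.

f: a_k = 3, 6, 6, 4, 2, 4/5, …
L₀ from L_f via x↦r, Dx↦r'^{-1}Dx.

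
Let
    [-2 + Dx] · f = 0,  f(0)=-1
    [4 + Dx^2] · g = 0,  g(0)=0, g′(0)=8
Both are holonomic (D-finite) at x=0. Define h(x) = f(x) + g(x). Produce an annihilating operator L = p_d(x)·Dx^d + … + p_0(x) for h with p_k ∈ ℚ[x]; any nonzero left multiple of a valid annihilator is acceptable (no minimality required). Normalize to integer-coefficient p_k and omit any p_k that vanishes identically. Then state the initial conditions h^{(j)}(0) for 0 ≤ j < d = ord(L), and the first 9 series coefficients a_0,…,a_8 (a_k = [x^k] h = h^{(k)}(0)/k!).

f: a_k = -1, -2, -2, -4/3, -2/3, -4/15, -4/45, -8/315, -2/315, …
g: a_k = 0, 8, 0, -16/3, 0, 16/15, 0, -32/315, 0, …
Weyl lclm of L_f,L_g ⇒ L₀ (ord ≤ 3).
L = -8 + 4·Dx - 2·Dx^2 + Dx^3  (order 3).
h: a_k = -1, 6, -2, -20/3, -2/3, 4/5, -4/45, -8/63, -2/315, …
ICs: h(0) = -1, h′(0) = 6, h′′(0) = -4.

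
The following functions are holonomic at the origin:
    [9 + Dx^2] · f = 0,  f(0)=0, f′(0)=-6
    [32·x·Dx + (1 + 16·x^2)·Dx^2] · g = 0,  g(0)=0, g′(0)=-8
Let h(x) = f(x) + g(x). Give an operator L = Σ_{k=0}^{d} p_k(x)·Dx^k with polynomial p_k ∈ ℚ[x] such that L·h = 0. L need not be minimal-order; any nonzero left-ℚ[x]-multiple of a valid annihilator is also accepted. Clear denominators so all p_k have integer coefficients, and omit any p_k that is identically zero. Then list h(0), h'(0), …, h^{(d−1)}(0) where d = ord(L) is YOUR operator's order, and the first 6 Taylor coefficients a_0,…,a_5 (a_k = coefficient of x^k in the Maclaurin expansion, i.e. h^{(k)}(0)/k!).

f: a_k = 0, -6, 0, 9, 0, -81/20, …
g: a_k = 0, -8, 0, 128/3, 0, -2048/5, …
f+g: L₀ = lclm(L_f,L_g), ord ≤ 2+2.
L = (-52704·x + 967680·x^3 + 663552·x^5)·Dx + (-207 + 13104·x^2 + 283392·x^4 + 331776·x^6)·Dx^2 + (-5856·x + 107520·x^3 + 73728·x^5)·Dx^3 + (-23 + 1456·x^2 + 31488·x^4 + 36864·x^6)·Dx^4  (order 4).
h: a_k = 0, -14, 0, 155/3, 0, -8273/20, …
ICs: h(0) = 0, h′(0) = -14, h′′(0) = 0, h′′′(0) = 310.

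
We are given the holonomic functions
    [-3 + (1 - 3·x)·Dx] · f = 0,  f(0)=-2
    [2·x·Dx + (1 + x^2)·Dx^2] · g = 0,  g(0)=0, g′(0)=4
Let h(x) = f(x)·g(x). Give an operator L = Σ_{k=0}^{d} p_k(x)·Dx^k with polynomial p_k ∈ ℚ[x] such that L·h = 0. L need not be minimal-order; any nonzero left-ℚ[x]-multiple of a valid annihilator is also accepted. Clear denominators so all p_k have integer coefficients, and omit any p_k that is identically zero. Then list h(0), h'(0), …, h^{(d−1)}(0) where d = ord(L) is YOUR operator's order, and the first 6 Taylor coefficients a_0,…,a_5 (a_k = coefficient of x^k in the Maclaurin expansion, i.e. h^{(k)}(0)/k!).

f: a_k = -2, -6, -18, -54, -162, -486, …
g: a_k = 0, 4, 0, -4/3, 0, 4/5, …
f·g: L₀ = L_f ⊗_s L_g, ord ≤ 1·2.
L = 6·x + (6 - 2·x + 12·x^2)·Dx + (-1 + 3·x - x^2 + 3·x^3)·Dx^2  (order 2).
h: a_k = 0, -8, -24, -208/3, -208, -3128/5, …
ICs: h(0) = 0, h′(0) = -8.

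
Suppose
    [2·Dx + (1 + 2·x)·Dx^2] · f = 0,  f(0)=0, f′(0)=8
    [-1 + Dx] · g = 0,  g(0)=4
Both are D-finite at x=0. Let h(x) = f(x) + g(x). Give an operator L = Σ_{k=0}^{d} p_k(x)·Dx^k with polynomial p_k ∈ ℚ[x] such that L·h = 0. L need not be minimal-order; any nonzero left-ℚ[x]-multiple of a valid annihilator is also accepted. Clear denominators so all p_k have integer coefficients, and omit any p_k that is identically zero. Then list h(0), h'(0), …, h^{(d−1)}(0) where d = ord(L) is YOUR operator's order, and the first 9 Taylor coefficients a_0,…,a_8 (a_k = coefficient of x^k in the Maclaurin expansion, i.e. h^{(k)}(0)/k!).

L = (-10 - 4·x)·Dx + (7 - 4·x - 4·x^2)·Dx^2 + (3 + 8·x + 4·x^2)·Dx^3  (order 3).
h: a_k = 4, 12, -6, 34/3, -95/6, 769/30, -7679/180, 92161/1260, -1290239/10080, …
ICs: h(0) = 4, h′(0) = 12, h′′(0) = -12.

f: a_k = 0, 8, -8, 32/3, -16, 128/5, -128/3, 512/7, -128, …
g: a_k = 4, 4, 2, 2/3, 1/6, 1/30, 1/180, 1/1260, 1/10080, …
h₀=f+g: left-lcm gives L₀, ord ≤ 3.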